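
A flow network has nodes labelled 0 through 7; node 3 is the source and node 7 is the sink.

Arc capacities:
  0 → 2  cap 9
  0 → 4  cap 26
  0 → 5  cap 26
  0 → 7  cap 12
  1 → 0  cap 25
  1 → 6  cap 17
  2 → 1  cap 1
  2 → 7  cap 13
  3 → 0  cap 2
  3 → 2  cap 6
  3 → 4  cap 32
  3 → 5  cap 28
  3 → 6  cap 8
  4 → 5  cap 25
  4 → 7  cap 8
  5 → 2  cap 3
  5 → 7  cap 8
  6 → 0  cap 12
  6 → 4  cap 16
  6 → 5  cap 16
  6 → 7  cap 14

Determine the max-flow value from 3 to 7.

augment #1: 3→0→7 bottleneck 2, total now 2
augment #2: 3→2→7 bottleneck 6, total now 8
augment #3: 3→4→7 bottleneck 8, total now 16
augment #4: 3→5→7 bottleneck 8, total now 24
augment #5: 3→6→7 bottleneck 8, total now 32
augment #6: 3→5→2→7 bottleneck 3, total now 35

Maximum flow value: 35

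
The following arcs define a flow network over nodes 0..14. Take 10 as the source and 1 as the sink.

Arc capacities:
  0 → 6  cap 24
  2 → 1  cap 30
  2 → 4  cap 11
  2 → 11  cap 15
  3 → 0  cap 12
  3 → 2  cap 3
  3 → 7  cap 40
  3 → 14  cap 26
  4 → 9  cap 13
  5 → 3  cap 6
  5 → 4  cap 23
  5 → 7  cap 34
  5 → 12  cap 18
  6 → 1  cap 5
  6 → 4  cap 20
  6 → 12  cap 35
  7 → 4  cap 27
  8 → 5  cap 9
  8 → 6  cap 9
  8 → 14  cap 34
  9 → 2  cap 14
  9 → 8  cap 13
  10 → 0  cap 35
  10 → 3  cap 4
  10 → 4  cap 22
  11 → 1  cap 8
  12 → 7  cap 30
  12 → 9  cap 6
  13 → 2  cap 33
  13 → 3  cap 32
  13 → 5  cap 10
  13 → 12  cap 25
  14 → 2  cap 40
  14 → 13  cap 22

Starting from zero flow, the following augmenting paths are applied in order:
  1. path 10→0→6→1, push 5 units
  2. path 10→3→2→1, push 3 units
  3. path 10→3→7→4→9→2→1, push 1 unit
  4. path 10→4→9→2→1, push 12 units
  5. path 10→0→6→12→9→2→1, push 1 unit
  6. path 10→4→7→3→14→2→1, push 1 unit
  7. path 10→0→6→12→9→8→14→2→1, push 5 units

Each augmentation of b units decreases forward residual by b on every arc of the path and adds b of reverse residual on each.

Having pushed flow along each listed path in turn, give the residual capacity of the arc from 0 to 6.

after path 1 (10→0→6→1, push 5): res(0,6)=19
after path 2 (10→3→2→1, push 3): res(0,6)=19
after path 3 (10→3→7→4→9→2→1, push 1): res(0,6)=19
after path 4 (10→4→9→2→1, push 12): res(0,6)=19
after path 5 (10→0→6→12→9→2→1, push 1): res(0,6)=18
after path 6 (10→4→7→3→14→2→1, push 1): res(0,6)=18
after path 7 (10→0→6→12→9→8→14→2→1, push 5): res(0,6)=13

Residual capacity of (0,6): 13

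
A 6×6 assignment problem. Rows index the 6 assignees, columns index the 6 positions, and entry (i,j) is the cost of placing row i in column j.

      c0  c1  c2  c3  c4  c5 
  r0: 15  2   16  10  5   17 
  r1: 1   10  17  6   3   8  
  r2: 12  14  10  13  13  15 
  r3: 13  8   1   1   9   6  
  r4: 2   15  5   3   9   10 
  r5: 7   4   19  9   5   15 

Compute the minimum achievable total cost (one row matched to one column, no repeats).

one of 2 optimal assignments: row0→col1 (cost 2), row1→col0 (cost 1), row2→col2 (cost 10), row3→col5 (cost 6), row4→col3 (cost 3), row5→col4 (cost 5)
total = 2 + 1 + 10 + 6 + 3 + 5 = 27

Minimum assignment cost: 27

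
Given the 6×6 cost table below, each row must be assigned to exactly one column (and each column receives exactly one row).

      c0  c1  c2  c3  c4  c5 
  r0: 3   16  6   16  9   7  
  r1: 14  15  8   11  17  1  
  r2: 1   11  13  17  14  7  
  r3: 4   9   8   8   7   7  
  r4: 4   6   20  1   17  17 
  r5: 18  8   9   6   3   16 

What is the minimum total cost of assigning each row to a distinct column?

optimal assignment: row0→col2 (cost 6), row1→col5 (cost 1), row2→col0 (cost 1), row3→col1 (cost 9), row4→col3 (cost 1), row5→col4 (cost 3)
total = 6 + 1 + 1 + 9 + 1 + 3 = 21

Minimum assignment cost: 21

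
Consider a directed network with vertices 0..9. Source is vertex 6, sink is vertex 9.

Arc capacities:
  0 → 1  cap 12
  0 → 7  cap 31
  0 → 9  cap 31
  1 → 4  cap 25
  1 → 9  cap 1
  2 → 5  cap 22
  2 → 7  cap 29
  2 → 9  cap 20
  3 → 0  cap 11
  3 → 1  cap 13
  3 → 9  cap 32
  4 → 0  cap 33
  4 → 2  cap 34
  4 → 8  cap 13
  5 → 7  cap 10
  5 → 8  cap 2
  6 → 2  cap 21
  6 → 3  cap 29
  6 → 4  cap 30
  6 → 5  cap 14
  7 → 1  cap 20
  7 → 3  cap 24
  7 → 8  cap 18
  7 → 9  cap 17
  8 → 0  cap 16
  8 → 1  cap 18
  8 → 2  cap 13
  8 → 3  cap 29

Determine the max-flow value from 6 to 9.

augment #1: 6→2→9 bottleneck 20, total now 20
augment #2: 6→3→9 bottleneck 29, total now 49
augment #3: 6→2→7→9 bottleneck 1, total now 50
augment #4: 6→4→0→9 bottleneck 30, total now 80
augment #5: 6→5→7→9 bottleneck 10, total now 90
augment #6: 6→5→8→0→9 bottleneck 1, total now 91
augment #7: 6→5→8→1→9 bottleneck 1, total now 92

Maximum flow value: 92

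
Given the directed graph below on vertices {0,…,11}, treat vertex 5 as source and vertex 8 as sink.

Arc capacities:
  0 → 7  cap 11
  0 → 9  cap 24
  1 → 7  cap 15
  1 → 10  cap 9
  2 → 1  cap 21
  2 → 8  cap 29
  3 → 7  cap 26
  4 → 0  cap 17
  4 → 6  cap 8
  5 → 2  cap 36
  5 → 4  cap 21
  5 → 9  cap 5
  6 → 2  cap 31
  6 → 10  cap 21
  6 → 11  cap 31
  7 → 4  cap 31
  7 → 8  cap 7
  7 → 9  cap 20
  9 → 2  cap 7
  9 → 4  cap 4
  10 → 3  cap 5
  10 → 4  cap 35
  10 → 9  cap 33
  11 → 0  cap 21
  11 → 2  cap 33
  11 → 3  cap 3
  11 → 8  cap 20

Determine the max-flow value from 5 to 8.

Maximum flow value: 44

augment #1: 5→2→8 bottleneck 29, total now 29
augment #2: 5→2→1→7→8 bottleneck 7, total now 36
augment #3: 5→4→6→11→8 bottleneck 8, total now 44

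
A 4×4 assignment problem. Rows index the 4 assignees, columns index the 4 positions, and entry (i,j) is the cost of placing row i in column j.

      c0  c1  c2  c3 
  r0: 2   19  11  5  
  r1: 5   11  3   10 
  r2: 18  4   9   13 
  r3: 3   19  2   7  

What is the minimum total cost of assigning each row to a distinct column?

optimal assignment: row0→col3 (cost 5), row1→col2 (cost 3), row2→col1 (cost 4), row3→col0 (cost 3)
total = 5 + 3 + 4 + 3 = 15

Minimum assignment cost: 15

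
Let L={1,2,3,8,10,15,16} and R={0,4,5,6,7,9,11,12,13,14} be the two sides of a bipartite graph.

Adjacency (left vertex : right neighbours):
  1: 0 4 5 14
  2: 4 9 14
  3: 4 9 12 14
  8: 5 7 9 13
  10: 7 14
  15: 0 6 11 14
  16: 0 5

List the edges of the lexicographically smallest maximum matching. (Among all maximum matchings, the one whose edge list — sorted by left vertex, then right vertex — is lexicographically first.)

|M| = 7 (so the lex-smallest maximum matching has 7 edges)
process left vertices in ascending order; for each, take the smallest-labelled available neighbour that still permits 7 edges overall, or leave it unmatched if none does
lex-smallest matching: {1-0, 2-4, 3-9, 8-7, 10-14, 15-6, 16-5}

Lex-smallest maximum matching: {(1,0), (2,4), (3,9), (8,7), (10,14), (15,6), (16,5)}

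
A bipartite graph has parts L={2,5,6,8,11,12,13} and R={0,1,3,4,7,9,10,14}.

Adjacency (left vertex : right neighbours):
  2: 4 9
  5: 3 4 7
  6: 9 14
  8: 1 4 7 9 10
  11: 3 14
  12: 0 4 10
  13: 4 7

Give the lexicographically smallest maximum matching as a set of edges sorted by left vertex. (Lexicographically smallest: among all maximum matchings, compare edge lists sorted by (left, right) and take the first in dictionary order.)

Lex-smallest maximum matching: {(2,4), (5,3), (6,9), (8,1), (11,14), (12,0), (13,7)}

|M| = 7 (so the lex-smallest maximum matching has 7 edges)
process left vertices in ascending order; for each, take the smallest-labelled available neighbour that still permits 7 edges overall, or leave it unmatched if none does
lex-smallest matching: {2-4, 5-3, 6-9, 8-1, 11-14, 12-0, 13-7}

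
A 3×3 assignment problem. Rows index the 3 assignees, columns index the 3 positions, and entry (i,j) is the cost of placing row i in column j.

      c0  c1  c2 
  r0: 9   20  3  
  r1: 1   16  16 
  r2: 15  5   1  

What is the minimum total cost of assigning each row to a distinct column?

optimal assignment: row0→col2 (cost 3), row1→col0 (cost 1), row2→col1 (cost 5)
total = 3 + 1 + 5 = 9

Minimum assignment cost: 9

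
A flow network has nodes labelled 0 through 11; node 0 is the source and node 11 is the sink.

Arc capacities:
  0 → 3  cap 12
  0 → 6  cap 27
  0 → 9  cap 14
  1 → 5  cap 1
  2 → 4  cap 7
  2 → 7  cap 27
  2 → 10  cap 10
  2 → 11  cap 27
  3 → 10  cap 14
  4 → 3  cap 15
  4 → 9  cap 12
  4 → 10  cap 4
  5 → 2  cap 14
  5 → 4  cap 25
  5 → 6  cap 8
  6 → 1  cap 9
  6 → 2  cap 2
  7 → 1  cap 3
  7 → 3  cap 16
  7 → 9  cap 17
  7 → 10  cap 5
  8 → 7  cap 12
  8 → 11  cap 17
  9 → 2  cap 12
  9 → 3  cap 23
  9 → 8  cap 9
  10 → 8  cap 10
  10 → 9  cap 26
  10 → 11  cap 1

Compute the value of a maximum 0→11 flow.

augment #1: 0→3→10→11 bottleneck 1, total now 1
augment #2: 0→6→2→11 bottleneck 2, total now 3
augment #3: 0→9→2→11 bottleneck 12, total now 15
augment #4: 0→9→8→11 bottleneck 2, total now 17
augment #5: 0→3→10→8→11 bottleneck 10, total now 27
augment #6: 0→3→10→9→8→11 bottleneck 1, total now 28
augment #7: 0→6→1→5→2→11 bottleneck 1, total now 29

Maximum flow value: 29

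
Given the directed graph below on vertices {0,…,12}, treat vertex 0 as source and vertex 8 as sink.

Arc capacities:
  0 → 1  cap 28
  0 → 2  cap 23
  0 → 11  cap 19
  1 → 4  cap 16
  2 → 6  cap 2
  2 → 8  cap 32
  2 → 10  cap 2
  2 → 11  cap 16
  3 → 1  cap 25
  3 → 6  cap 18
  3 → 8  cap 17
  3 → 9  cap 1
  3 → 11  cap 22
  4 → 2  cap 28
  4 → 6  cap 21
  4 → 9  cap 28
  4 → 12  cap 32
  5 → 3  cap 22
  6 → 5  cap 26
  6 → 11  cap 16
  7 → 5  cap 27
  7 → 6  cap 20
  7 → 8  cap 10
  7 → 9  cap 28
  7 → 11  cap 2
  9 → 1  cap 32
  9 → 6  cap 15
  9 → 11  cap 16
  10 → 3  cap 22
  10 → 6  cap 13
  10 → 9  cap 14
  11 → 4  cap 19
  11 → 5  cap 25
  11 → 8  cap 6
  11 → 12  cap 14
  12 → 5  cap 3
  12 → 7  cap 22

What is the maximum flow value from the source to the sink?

augment #1: 0→2→8 bottleneck 23, total now 23
augment #2: 0→11→8 bottleneck 6, total now 29
augment #3: 0→1→4→2→8 bottleneck 9, total now 38
augment #4: 0→11→5→3→8 bottleneck 13, total now 51
augment #5: 0→1→4→12→7→8 bottleneck 7, total now 58

Maximum flow value: 58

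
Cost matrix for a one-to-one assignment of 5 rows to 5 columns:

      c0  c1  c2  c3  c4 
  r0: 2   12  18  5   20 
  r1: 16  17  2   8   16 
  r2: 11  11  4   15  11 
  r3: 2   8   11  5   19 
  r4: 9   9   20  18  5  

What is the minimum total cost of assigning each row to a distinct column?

Minimum assignment cost: 25

one of 2 optimal assignments: row0→col0 (cost 2), row1→col2 (cost 2), row2→col1 (cost 11), row3→col3 (cost 5), row4→col4 (cost 5)
total = 2 + 2 + 11 + 5 + 5 = 25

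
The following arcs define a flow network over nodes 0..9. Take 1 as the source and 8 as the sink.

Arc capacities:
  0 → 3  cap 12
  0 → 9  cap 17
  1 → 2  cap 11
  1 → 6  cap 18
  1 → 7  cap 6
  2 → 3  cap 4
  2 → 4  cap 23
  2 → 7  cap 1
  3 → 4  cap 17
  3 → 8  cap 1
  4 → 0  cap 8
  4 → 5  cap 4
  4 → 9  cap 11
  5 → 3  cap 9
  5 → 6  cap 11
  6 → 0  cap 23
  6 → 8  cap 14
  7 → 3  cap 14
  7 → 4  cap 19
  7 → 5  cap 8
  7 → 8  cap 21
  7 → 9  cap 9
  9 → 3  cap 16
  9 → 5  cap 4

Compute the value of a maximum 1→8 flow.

Maximum flow value: 22

augment #1: 1→6→8 bottleneck 14, total now 14
augment #2: 1→7→8 bottleneck 6, total now 20
augment #3: 1→2→3→8 bottleneck 1, total now 21
augment #4: 1→2→7→8 bottleneck 1, total now 22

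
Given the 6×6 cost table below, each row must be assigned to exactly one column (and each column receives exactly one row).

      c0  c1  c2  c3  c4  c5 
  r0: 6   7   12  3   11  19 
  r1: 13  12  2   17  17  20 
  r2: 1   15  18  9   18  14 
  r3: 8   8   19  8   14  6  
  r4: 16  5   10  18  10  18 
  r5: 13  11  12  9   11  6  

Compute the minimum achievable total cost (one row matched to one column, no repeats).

Minimum assignment cost: 28

optimal assignment: row0→col3 (cost 3), row1→col2 (cost 2), row2→col0 (cost 1), row3→col5 (cost 6), row4→col1 (cost 5), row5→col4 (cost 11)
total = 3 + 2 + 1 + 6 + 5 + 11 = 28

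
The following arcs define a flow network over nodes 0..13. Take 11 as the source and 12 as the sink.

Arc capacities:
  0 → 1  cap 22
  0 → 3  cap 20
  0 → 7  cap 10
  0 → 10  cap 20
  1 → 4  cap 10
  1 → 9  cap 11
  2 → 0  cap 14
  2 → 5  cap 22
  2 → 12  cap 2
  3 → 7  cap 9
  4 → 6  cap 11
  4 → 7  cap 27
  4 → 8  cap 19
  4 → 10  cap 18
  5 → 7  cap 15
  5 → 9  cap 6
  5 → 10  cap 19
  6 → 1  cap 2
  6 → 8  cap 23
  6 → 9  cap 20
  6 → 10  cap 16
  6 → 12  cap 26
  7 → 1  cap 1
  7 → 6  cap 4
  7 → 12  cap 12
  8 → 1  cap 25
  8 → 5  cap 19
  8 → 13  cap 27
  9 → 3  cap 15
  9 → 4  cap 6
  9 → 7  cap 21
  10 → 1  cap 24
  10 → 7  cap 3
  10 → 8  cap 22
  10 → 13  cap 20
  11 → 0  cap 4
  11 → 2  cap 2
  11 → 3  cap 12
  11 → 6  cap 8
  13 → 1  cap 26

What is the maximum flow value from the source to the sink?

augment #1: 11→2→12 bottleneck 2, total now 2
augment #2: 11→6→12 bottleneck 8, total now 10
augment #3: 11→0→7→12 bottleneck 4, total now 14
augment #4: 11→3→7→12 bottleneck 8, total now 22
augment #5: 11→3→7→6→12 bottleneck 1, total now 23

Maximum flow value: 23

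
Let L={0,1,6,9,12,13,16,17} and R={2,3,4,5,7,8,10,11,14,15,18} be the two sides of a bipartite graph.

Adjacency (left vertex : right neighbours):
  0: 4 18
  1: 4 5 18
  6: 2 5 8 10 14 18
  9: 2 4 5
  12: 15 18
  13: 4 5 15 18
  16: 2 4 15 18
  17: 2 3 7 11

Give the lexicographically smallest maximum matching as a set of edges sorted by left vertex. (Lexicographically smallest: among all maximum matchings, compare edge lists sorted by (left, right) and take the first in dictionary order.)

|M| = 7 (so the lex-smallest maximum matching has 7 edges)
process left vertices in ascending order; for each, take the smallest-labelled available neighbour that still permits 7 edges overall, or leave it unmatched if none does
lex-smallest matching: {0-4, 1-5, 6-8, 9-2, 12-15, 13-18, 17-3}

Lex-smallest maximum matching: {(0,4), (1,5), (6,8), (9,2), (12,15), (13,18), (17,3)}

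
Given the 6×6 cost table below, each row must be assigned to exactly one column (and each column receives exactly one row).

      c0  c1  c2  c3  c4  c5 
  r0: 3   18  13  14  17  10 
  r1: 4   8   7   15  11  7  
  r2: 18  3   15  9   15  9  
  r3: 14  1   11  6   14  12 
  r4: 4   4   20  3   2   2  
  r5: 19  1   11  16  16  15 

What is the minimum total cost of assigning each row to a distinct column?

Minimum assignment cost: 28

optimal assignment: row0→col0 (cost 3), row1→col2 (cost 7), row2→col5 (cost 9), row3→col3 (cost 6), row4→col4 (cost 2), row5→col1 (cost 1)
total = 3 + 7 + 9 + 6 + 2 + 1 = 28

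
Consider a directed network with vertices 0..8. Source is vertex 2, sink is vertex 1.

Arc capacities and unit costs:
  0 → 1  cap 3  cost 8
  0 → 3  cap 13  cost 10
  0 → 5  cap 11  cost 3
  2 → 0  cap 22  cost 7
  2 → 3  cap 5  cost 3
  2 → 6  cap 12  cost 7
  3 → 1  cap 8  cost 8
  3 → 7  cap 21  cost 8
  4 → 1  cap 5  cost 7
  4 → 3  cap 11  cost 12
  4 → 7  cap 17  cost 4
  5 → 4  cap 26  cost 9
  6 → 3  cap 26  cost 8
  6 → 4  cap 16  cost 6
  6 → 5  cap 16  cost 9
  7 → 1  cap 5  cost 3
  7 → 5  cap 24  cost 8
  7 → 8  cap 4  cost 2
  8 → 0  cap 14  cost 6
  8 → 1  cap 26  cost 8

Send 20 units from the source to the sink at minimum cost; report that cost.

shortest-cost path #1: 2→3→1 push 5 @ unit cost 11 (adds 55)
shortest-cost path #2: 2→0→1 push 3 @ unit cost 15 (adds 45)
shortest-cost path #3: 2→6→4→1 push 5 @ unit cost 20 (adds 100)
shortest-cost path #4: 2→6→4→7→1 push 5 @ unit cost 20 (adds 100)
shortest-cost path #5: 2→6→3→1 push 2 @ unit cost 23 (adds 46)
total cost = 346

Minimum cost for 20 units: 346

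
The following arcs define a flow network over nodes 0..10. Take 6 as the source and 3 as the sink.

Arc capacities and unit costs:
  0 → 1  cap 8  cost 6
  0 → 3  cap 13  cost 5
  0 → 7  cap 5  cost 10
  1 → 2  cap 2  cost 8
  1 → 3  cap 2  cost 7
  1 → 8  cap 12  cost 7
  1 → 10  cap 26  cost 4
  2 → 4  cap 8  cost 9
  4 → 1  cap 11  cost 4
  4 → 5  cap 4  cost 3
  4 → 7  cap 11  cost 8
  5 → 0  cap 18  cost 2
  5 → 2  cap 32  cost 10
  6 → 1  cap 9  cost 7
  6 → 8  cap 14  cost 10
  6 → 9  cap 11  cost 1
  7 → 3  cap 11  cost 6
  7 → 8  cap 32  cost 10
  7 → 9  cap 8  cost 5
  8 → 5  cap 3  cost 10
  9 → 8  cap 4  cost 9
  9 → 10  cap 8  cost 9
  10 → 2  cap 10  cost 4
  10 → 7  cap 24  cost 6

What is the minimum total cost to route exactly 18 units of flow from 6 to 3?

Minimum cost for 18 units: 422

shortest-cost path #1: 6→1→3 push 2 @ unit cost 14 (adds 28)
shortest-cost path #2: 6→9→10→7→3 push 8 @ unit cost 22 (adds 176)
shortest-cost path #3: 6→1→10→7→3 push 3 @ unit cost 23 (adds 69)
shortest-cost path #4: 6→8→5→0→3 push 3 @ unit cost 27 (adds 81)
shortest-cost path #5: 6→1→2→4→5→0→3 push 2 @ unit cost 34 (adds 68)
total cost = 422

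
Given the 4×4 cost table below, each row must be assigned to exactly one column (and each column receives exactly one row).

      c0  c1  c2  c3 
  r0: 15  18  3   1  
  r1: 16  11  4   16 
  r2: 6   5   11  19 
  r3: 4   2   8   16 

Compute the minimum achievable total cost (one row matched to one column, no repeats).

optimal assignment: row0→col3 (cost 1), row1→col2 (cost 4), row2→col0 (cost 6), row3→col1 (cost 2)
total = 1 + 4 + 6 + 2 = 13

Minimum assignment cost: 13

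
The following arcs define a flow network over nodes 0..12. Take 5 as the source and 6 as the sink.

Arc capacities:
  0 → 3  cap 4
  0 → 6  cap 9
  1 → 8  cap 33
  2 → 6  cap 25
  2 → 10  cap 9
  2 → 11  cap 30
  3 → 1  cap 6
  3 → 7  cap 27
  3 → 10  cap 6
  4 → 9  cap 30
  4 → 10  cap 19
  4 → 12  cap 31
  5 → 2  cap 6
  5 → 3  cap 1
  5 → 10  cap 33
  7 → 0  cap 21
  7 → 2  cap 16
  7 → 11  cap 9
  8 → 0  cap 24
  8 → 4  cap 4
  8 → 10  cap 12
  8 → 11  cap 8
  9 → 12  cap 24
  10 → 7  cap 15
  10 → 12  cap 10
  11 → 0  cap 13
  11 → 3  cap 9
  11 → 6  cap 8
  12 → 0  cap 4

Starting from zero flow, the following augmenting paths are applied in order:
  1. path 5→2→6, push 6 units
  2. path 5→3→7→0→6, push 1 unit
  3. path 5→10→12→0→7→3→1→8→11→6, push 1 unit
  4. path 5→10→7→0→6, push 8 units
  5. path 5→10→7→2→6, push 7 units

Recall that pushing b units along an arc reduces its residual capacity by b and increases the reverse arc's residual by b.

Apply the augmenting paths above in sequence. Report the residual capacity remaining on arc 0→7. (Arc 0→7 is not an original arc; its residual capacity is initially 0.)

Residual capacity of (0,7): 8

after path 1 (5→2→6, push 6): res(0,7)=0
after path 2 (5→3→7→0→6, push 1): res(0,7)=1
after path 3 (5→10→12→0→7→3→1→8→11→6, push 1): res(0,7)=0
after path 4 (5→10→7→0→6, push 8): res(0,7)=8
after path 5 (5→10→7→2→6, push 7): res(0,7)=8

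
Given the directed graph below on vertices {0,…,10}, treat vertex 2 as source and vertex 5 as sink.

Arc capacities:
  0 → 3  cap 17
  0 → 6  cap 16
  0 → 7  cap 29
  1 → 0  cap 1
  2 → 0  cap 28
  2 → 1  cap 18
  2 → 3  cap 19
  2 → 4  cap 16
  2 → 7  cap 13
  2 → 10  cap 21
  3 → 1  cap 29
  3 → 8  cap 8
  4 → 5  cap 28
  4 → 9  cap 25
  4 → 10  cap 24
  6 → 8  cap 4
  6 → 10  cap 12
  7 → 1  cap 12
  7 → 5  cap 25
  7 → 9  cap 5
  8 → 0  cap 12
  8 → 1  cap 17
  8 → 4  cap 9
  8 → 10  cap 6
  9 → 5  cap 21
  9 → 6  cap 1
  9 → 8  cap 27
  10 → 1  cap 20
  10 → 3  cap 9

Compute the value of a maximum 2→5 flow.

augment #1: 2→4→5 bottleneck 16, total now 16
augment #2: 2→7→5 bottleneck 13, total now 29
augment #3: 2→0→7→5 bottleneck 12, total now 41
augment #4: 2→0→7→9→5 bottleneck 5, total now 46
augment #5: 2→3→8→4→5 bottleneck 8, total now 54
augment #6: 2→0→6→8→4→5 bottleneck 1, total now 55

Maximum flow value: 55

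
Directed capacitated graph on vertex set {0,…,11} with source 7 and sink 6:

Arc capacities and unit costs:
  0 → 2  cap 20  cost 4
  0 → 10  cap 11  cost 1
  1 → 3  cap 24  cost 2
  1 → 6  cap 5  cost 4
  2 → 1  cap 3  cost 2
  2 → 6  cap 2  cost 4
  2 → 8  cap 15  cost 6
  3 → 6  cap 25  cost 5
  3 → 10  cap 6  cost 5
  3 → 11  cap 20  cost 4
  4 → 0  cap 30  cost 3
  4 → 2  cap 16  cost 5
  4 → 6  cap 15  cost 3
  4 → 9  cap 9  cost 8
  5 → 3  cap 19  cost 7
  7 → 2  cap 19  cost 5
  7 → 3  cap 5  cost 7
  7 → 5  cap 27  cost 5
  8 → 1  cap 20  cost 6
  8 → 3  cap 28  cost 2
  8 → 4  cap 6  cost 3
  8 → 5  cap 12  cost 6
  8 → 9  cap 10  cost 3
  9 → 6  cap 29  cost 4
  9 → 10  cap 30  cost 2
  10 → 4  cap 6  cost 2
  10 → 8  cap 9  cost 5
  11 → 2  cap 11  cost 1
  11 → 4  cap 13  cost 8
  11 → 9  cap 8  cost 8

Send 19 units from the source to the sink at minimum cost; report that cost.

shortest-cost path #1: 7→2→6 push 2 @ unit cost 9 (adds 18)
shortest-cost path #2: 7→2→1→6 push 3 @ unit cost 11 (adds 33)
shortest-cost path #3: 7→3→6 push 5 @ unit cost 12 (adds 60)
shortest-cost path #4: 7→5→3→6 push 9 @ unit cost 17 (adds 153)
total cost = 264

Minimum cost for 19 units: 264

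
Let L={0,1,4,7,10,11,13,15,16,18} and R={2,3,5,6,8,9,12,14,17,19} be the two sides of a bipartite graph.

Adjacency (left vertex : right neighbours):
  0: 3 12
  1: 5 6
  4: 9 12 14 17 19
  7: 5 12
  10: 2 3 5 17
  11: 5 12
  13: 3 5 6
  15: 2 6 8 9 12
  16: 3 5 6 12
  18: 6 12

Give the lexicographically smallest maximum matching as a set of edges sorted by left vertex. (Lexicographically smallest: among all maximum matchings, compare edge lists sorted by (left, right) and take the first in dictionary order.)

Lex-smallest maximum matching: {(0,3), (1,5), (4,9), (7,12), (10,2), (13,6), (15,8)}

|M| = 7 (so the lex-smallest maximum matching has 7 edges)
process left vertices in ascending order; for each, take the smallest-labelled available neighbour that still permits 7 edges overall, or leave it unmatched if none does
lex-smallest matching: {0-3, 1-5, 4-9, 7-12, 10-2, 13-6, 15-8}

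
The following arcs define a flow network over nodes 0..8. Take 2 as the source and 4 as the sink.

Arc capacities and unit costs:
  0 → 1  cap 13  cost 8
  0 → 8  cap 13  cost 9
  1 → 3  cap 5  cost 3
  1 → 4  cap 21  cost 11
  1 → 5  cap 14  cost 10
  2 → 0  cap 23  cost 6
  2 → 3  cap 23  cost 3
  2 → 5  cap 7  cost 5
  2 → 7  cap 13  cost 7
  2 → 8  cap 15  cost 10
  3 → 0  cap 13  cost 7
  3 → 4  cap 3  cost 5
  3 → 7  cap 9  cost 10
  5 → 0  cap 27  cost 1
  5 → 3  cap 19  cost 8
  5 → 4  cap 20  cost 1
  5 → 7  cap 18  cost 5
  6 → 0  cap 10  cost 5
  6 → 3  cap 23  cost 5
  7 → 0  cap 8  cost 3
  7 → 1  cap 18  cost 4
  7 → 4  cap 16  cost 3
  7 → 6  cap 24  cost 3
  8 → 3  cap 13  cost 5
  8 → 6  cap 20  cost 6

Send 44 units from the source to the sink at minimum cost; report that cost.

Minimum cost for 44 units: 709

shortest-cost path #1: 2→5→4 push 7 @ unit cost 6 (adds 42)
shortest-cost path #2: 2→3→4 push 3 @ unit cost 8 (adds 24)
shortest-cost path #3: 2→7→4 push 13 @ unit cost 10 (adds 130)
shortest-cost path #4: 2→3→7→4 push 3 @ unit cost 16 (adds 48)
shortest-cost path #5: 2→0→1→4 push 13 @ unit cost 25 (adds 325)
shortest-cost path #6: 2→3→7→1→4 push 5 @ unit cost 28 (adds 140)
total cost = 709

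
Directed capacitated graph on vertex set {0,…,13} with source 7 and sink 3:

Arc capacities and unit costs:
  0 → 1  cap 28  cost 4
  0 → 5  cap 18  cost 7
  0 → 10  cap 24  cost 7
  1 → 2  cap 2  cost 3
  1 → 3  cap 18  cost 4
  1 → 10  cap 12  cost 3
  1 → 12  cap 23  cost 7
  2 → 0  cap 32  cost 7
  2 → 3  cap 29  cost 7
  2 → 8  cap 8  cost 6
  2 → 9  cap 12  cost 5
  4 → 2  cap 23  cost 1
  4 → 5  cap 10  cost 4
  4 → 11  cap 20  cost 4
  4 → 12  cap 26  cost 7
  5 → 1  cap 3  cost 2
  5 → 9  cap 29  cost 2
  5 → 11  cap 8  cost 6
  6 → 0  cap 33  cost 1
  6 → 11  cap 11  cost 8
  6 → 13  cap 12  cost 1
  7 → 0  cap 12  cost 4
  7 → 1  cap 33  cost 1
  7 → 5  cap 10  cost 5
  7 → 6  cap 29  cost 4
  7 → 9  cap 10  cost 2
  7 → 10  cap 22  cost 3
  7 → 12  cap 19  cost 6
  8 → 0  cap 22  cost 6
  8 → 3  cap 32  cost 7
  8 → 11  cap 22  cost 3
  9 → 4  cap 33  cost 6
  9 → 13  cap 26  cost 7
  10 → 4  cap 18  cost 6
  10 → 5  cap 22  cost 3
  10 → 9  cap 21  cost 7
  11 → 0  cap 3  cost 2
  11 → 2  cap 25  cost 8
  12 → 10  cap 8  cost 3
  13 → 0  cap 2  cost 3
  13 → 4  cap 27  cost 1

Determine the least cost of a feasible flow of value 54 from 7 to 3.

shortest-cost path #1: 7→1→3 push 18 @ unit cost 5 (adds 90)
shortest-cost path #2: 7→1→2→3 push 2 @ unit cost 11 (adds 22)
shortest-cost path #3: 7→6→13→4→2→3 push 12 @ unit cost 14 (adds 168)
shortest-cost path #4: 7→9→4→2→3 push 10 @ unit cost 16 (adds 160)
shortest-cost path #5: 7→10→4→2→3 push 1 @ unit cost 17 (adds 17)
shortest-cost path #6: 7→5→11→2→3 push 4 @ unit cost 26 (adds 104)
shortest-cost path #7: 7→5→11→2→8→3 push 4 @ unit cost 32 (adds 128)
shortest-cost path #8: 7→6→11→2→8→3 push 3 @ unit cost 33 (adds 99)
total cost = 788

Minimum cost for 54 units: 788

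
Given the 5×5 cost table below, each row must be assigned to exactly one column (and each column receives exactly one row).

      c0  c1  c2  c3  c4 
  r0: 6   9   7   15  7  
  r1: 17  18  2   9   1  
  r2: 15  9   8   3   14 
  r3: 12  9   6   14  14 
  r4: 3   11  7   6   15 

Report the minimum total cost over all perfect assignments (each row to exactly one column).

Minimum assignment cost: 22

optimal assignment: row0→col1 (cost 9), row1→col4 (cost 1), row2→col3 (cost 3), row3→col2 (cost 6), row4→col0 (cost 3)
total = 9 + 1 + 3 + 6 + 3 = 22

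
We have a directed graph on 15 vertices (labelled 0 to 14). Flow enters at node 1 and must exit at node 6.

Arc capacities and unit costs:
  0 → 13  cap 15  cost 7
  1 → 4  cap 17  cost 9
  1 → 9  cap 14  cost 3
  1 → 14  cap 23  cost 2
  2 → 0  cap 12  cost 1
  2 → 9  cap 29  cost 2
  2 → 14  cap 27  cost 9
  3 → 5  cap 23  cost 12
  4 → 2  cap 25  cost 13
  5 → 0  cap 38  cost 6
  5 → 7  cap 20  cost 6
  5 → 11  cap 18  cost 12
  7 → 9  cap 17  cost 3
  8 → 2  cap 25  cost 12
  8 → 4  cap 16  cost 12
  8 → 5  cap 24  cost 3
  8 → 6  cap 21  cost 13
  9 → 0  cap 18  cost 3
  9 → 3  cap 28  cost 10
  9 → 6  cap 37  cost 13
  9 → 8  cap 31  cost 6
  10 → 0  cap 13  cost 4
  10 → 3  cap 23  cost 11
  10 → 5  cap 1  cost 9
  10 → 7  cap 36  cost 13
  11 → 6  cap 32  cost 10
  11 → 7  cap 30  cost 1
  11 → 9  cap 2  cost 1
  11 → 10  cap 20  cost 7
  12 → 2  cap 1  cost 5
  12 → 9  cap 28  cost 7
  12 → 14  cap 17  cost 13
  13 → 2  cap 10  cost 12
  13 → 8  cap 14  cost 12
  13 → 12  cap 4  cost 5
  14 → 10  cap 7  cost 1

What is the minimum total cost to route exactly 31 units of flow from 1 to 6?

shortest-cost path #1: 1→9→6 push 14 @ unit cost 16 (adds 224)
shortest-cost path #2: 1→14→10→7→9→6 push 7 @ unit cost 32 (adds 224)
shortest-cost path #3: 1→4→2→9→6 push 10 @ unit cost 37 (adds 370)
total cost = 818

Minimum cost for 31 units: 818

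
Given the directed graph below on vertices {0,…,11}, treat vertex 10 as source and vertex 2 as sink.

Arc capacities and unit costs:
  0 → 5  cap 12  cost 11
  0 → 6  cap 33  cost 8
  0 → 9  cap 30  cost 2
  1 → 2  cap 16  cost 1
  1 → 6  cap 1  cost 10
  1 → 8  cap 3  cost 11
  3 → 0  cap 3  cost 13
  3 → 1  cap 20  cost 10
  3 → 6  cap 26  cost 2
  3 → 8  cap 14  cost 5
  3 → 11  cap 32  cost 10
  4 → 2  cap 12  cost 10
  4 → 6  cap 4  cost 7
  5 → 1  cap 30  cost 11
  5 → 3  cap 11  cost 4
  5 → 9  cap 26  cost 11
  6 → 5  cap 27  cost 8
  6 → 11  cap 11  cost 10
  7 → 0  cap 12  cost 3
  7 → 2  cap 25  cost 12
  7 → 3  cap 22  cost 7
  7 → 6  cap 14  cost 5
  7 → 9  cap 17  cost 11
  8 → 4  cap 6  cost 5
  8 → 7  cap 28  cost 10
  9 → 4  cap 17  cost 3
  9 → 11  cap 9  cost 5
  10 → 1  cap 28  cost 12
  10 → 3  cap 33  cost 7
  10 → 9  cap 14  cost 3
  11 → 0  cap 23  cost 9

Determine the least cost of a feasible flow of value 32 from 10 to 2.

Minimum cost for 32 units: 536

shortest-cost path #1: 10→1→2 push 16 @ unit cost 13 (adds 208)
shortest-cost path #2: 10→9→4→2 push 12 @ unit cost 16 (adds 192)
shortest-cost path #3: 10→3→8→7→2 push 4 @ unit cost 34 (adds 136)
total cost = 536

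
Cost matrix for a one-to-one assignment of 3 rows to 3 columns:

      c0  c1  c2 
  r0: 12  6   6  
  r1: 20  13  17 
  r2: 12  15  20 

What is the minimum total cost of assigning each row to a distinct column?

optimal assignment: row0→col2 (cost 6), row1→col1 (cost 13), row2→col0 (cost 12)
total = 6 + 13 + 12 = 31

Minimum assignment cost: 31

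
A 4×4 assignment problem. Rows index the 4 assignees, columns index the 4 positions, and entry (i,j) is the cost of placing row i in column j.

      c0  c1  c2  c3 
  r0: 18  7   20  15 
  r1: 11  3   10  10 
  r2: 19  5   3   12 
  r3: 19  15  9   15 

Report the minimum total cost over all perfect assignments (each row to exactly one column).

optimal assignment: row0→col1 (cost 7), row1→col0 (cost 11), row2→col2 (cost 3), row3→col3 (cost 15)
total = 7 + 11 + 3 + 15 = 36

Minimum assignment cost: 36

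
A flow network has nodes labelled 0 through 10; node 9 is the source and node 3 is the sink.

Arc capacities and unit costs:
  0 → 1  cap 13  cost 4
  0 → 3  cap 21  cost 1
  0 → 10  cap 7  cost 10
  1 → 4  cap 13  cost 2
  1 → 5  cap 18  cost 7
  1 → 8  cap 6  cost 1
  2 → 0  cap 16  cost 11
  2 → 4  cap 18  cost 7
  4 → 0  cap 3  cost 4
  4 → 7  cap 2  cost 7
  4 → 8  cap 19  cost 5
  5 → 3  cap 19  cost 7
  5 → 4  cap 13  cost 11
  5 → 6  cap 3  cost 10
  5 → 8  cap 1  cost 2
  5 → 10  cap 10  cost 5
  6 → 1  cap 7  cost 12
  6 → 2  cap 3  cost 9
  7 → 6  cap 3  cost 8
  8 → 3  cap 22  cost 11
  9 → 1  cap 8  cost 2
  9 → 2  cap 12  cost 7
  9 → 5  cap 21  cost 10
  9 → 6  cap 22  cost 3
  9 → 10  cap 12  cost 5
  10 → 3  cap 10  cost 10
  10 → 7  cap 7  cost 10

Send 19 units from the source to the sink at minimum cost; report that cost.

shortest-cost path #1: 9→1→4→0→3 push 3 @ unit cost 9 (adds 27)
shortest-cost path #2: 9→1→8→3 push 5 @ unit cost 14 (adds 70)
shortest-cost path #3: 9→10→3 push 10 @ unit cost 15 (adds 150)
shortest-cost path #4: 9→5→3 push 1 @ unit cost 17 (adds 17)
total cost = 264

Minimum cost for 19 units: 264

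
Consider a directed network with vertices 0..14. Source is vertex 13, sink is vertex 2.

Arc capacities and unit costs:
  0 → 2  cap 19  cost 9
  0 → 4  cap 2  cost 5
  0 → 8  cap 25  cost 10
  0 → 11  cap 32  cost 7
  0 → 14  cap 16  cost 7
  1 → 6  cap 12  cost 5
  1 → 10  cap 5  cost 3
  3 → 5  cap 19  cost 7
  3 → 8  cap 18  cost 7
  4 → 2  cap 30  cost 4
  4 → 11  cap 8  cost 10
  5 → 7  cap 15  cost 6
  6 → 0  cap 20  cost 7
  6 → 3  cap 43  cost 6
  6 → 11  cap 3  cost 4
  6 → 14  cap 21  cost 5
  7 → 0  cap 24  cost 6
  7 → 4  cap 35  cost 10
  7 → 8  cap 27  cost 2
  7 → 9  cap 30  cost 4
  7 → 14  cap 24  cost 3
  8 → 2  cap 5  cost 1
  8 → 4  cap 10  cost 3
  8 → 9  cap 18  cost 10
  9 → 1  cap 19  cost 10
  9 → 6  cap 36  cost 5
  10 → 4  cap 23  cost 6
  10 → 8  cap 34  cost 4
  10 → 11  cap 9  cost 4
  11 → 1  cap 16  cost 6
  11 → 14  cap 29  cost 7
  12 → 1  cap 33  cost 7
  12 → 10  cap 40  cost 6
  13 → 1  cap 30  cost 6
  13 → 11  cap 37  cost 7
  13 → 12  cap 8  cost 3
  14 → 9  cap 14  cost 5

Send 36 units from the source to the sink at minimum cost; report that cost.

shortest-cost path #1: 13→1→10→8→2 push 5 @ unit cost 14 (adds 70)
shortest-cost path #2: 13→12→10→4→2 push 8 @ unit cost 19 (adds 152)
shortest-cost path #3: 13→1→6→0→2 push 12 @ unit cost 27 (adds 324)
shortest-cost path #4: 13→11→14→9→6→0→2 push 7 @ unit cost 40 (adds 280)
shortest-cost path #5: 13→11→14→9→6→0→4→2 push 1 @ unit cost 40 (adds 40)
shortest-cost path #6: 13→11→14→9→6→3→8→10→4→2 push 3 @ unit cost 43 (adds 129)
total cost = 995

Minimum cost for 36 units: 995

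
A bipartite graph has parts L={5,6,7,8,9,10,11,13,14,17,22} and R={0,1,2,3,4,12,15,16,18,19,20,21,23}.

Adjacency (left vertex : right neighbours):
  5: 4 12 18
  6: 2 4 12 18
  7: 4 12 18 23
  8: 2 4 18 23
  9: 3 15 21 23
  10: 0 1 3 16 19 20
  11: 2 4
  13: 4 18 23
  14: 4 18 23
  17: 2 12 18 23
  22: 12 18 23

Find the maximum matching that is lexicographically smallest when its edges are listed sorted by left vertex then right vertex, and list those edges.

Lex-smallest maximum matching: {(5,4), (6,2), (7,12), (8,18), (9,3), (10,0), (13,23)}

|M| = 7 (so the lex-smallest maximum matching has 7 edges)
process left vertices in ascending order; for each, take the smallest-labelled available neighbour that still permits 7 edges overall, or leave it unmatched if none does
lex-smallest matching: {5-4, 6-2, 7-12, 8-18, 9-3, 10-0, 13-23}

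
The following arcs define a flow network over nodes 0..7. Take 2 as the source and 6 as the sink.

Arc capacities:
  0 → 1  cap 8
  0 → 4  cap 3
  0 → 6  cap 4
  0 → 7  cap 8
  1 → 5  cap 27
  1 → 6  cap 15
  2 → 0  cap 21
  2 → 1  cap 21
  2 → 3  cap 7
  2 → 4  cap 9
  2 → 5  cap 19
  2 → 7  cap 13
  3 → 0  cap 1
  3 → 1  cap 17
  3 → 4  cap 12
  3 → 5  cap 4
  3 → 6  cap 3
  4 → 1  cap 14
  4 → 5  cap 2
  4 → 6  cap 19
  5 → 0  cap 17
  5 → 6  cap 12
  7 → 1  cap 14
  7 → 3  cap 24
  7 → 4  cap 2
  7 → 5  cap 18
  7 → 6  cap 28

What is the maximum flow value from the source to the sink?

Maximum flow value: 71

augment #1: 2→0→6 bottleneck 4, total now 4
augment #2: 2→1→6 bottleneck 15, total now 19
augment #3: 2→3→6 bottleneck 3, total now 22
augment #4: 2→4→6 bottleneck 9, total now 31
augment #5: 2→5→6 bottleneck 12, total now 43
augment #6: 2→7→6 bottleneck 13, total now 56
augment #7: 2→0→4→6 bottleneck 3, total now 59
augment #8: 2→0→7→6 bottleneck 8, total now 67
augment #9: 2→3→4→6 bottleneck 4, total now 71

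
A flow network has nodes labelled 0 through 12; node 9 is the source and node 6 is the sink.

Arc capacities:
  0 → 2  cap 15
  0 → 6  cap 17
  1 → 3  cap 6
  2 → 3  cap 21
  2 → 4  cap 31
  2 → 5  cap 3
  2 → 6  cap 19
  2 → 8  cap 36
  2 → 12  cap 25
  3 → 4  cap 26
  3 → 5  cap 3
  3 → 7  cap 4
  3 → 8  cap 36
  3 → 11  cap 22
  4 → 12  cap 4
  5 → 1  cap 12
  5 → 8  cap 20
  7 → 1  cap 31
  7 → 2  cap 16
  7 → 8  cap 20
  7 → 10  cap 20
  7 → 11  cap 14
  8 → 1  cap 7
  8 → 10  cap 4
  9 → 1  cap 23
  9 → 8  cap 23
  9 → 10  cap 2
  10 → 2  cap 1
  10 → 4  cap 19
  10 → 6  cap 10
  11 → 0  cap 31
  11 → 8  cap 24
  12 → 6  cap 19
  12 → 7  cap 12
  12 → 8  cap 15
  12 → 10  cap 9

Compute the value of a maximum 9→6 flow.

augment #1: 9→10→6 bottleneck 2, total now 2
augment #2: 9→8→10→6 bottleneck 4, total now 6
augment #3: 9→1→3→4→12→6 bottleneck 4, total now 10
augment #4: 9→1→3→7→2→6 bottleneck 2, total now 12

Maximum flow value: 12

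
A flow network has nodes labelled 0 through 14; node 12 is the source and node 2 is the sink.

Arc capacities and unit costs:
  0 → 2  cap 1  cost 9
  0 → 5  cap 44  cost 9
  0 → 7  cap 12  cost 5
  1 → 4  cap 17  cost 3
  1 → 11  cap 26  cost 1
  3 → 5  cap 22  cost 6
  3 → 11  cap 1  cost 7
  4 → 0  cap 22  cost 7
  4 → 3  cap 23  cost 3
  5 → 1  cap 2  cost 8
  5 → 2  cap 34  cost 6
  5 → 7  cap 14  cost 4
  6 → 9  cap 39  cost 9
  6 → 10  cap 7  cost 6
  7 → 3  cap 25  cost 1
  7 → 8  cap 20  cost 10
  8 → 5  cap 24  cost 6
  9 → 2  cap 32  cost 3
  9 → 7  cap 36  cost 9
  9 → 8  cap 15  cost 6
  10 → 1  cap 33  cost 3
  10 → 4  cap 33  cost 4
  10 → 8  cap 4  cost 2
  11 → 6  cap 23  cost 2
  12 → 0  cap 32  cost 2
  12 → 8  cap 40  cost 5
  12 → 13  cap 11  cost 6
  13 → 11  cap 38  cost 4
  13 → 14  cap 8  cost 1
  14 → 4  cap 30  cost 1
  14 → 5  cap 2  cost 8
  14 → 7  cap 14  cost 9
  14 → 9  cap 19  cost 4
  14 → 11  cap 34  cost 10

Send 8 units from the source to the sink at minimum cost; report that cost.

shortest-cost path #1: 12→0→2 push 1 @ unit cost 11 (adds 11)
shortest-cost path #2: 12→13→14→9→2 push 7 @ unit cost 14 (adds 98)
total cost = 109

Minimum cost for 8 units: 109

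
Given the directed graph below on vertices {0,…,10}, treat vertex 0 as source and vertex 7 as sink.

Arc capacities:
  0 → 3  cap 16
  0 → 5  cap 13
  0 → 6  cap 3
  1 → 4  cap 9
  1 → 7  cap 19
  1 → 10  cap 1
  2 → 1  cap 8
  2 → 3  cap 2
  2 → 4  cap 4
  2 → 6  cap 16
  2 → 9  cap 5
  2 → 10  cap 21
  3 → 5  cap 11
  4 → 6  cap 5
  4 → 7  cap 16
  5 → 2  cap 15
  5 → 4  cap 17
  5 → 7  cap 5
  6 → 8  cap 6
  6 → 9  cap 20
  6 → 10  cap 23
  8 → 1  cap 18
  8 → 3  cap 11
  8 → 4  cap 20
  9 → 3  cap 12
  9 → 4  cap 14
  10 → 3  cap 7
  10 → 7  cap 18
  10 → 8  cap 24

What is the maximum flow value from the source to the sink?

Maximum flow value: 27

augment #1: 0→5→7 bottleneck 5, total now 5
augment #2: 0→5→4→7 bottleneck 8, total now 13
augment #3: 0→6→10→7 bottleneck 3, total now 16
augment #4: 0→3→5→4→7 bottleneck 8, total now 24
augment #5: 0→3→5→2→1→7 bottleneck 3, total now 27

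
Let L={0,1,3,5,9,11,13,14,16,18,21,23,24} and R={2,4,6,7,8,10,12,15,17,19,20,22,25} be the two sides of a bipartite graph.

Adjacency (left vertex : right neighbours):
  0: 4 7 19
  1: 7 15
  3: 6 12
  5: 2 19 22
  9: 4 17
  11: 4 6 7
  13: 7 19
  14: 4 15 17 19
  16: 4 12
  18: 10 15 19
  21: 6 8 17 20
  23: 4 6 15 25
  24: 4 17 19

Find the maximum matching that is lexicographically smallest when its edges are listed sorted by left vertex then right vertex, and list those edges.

|M| = 11 (so the lex-smallest maximum matching has 11 edges)
process left vertices in ascending order; for each, take the smallest-labelled available neighbour that still permits 11 edges overall, or leave it unmatched if none does
lex-smallest matching: {0-4, 1-7, 3-6, 5-2, 9-17, 13-19, 14-15, 16-12, 18-10, 21-8, 23-25}

Lex-smallest maximum matching: {(0,4), (1,7), (3,6), (5,2), (9,17), (13,19), (14,15), (16,12), (18,10), (21,8), (23,25)}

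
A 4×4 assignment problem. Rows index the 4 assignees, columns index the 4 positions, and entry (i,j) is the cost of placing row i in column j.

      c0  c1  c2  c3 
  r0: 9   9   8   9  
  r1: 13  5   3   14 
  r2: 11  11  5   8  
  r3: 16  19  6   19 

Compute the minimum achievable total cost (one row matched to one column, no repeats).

Minimum assignment cost: 28

optimal assignment: row0→col0 (cost 9), row1→col1 (cost 5), row2→col3 (cost 8), row3→col2 (cost 6)
total = 9 + 5 + 8 + 6 = 28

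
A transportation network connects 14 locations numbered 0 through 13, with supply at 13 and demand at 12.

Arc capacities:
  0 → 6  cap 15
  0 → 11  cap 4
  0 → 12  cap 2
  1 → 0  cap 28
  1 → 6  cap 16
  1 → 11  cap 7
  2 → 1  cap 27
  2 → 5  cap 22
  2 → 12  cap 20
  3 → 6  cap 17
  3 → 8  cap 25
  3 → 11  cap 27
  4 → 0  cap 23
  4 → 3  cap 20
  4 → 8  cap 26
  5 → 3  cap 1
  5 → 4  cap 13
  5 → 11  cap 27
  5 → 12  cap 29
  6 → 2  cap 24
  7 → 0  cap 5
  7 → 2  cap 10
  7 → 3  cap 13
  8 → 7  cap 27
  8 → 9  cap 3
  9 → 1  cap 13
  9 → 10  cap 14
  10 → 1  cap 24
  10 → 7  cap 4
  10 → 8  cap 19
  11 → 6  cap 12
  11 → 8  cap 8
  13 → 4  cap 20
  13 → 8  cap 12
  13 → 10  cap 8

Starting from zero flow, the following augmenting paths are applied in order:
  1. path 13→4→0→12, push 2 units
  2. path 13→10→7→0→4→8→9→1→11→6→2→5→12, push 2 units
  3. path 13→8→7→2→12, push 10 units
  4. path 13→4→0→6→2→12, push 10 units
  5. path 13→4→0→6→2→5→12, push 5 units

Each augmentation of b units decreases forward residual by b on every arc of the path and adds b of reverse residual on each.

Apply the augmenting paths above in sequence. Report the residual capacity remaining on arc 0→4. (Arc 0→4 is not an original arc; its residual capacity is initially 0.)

Residual capacity of (0,4): 15

after path 1 (13→4→0→12, push 2): res(0,4)=2
after path 2 (13→10→7→0→4→8→9→1→11→6→2→5→12, push 2): res(0,4)=0
after path 3 (13→8→7→2→12, push 10): res(0,4)=0
after path 4 (13→4→0→6→2→12, push 10): res(0,4)=10
after path 5 (13→4→0→6→2→5→12, push 5): res(0,4)=15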